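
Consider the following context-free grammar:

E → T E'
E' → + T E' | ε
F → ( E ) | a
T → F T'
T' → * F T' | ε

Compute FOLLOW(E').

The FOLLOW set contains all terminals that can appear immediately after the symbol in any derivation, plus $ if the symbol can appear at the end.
Useful FIRST sets: FIRST(E') = {+, ε}, FIRST(T') = {*, ε} (both E' and T' are nullable).
FOLLOW(E): E is the start symbol → $; E appears in F → ( E ) followed by ')' → FOLLOW(E) = {), $}.
FOLLOW(E'): E' appears at the right end of E → T E' and of E' → + T E', so FOLLOW(E') ⊇ FOLLOW(E) (the second occurrence adds nothing new). FOLLOW(E') = {), $}.

Final answer: {$, )}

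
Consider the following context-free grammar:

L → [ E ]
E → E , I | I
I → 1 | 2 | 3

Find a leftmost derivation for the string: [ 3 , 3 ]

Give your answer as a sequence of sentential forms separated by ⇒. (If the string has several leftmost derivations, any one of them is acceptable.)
Start with L.
Step 1: the leftmost non-terminal is L; apply L → [ E ]:  [ E ]
Step 2: the leftmost non-terminal is E; apply E → E , I:  [ E , I ]
Step 3: the leftmost non-terminal is E; apply E → I:  [ I , I ]
Step 4: the leftmost non-terminal is I; apply I → 3:  [ 3 , I ]
Step 5: the leftmost non-terminal is I; apply I → 3:  [ 3 , 3 ]

Final answer: L ⇒ [ E ] ⇒ [ E , I ] ⇒ [ I , I ] ⇒ [ 3 , I ] ⇒ [ 3 , 3 ]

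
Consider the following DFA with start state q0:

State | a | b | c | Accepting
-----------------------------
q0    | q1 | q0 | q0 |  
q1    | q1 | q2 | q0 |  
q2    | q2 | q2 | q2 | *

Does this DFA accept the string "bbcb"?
Start in q0.
Read 'b': q0 → q0
Read 'b': q0 → q0
Read 'c': q0 → q0
Read 'b': q0 → q0
Final state q0 is not accepting, so the string is rejected.

Final answer: No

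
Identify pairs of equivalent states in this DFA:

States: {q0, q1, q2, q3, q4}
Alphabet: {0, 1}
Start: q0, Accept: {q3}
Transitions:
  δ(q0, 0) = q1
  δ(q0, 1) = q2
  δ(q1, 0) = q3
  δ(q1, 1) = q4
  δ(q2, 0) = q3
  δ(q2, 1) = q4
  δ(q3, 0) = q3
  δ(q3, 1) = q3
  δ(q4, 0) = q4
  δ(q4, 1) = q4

Using the table-filling algorithm:
Round 0 – mark pairs where exactly one state is accepting: (q0,q3), (q1,q3), (q2,q3), (q3,q4)
Round 1 – newly marked: (q0,q1) [on 0: q1 vs q3, already marked]; (q0,q2) [on 0: q1 vs q3, already marked]; (q1,q4) [on 0: q3 vs q4, already marked]; (q2,q4) [on 0: q3 vs q4, already marked]
Round 2 – newly marked: (q0,q4) [on 0: q1 vs q4, already marked]
No further pairs can be marked.
(q1, q2) unmarked: δ(q1,0)=q3, δ(q2,0)=q3; δ(q1,1)=q4, δ(q2,1)=q4 → equivalent
Equivalent pairs: (q1, q2)

Final answer: Equivalent pairs: (q1, q2)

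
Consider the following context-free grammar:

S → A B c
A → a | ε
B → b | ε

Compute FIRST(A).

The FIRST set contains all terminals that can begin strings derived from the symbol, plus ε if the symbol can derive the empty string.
A → a contributes a; A → ε makes A nullable, contributing ε. FIRST(A) = {a, ε}.

Final answer: {a, ε}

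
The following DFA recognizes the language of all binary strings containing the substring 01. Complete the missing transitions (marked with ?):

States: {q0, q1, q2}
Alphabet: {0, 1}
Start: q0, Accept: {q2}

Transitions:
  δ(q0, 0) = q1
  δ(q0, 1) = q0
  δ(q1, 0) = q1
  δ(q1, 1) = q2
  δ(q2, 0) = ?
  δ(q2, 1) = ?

What each state remembers (consistent with the given transitions and accept states):
  q0: 01 not seen yet and the last symbol was not 0
  q1: 01 not seen yet and the last symbol was 0
  q2: the substring 01 has already been seen
Filling in the missing entries:
  δ(q2, 0): in q2 (the substring 01 has already been seen), after reading 0 we have: the substring 01 has already been seen → q2
  δ(q2, 1): in q2 (the substring 01 has already been seen), after reading 1 we have: the substring 01 has already been seen → q2

Final answer: δ(q2, 0) = q2; δ(q2, 1) = q2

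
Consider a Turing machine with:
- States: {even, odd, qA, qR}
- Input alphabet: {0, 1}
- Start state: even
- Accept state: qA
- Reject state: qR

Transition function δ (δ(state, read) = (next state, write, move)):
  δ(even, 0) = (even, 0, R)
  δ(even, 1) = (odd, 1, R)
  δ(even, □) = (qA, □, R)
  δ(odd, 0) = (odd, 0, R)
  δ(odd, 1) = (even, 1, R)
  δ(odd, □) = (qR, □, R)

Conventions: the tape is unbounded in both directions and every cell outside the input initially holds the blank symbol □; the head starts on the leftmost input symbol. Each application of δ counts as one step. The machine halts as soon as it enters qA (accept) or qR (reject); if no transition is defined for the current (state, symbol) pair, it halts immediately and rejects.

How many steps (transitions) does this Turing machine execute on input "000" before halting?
Step 0: [even]000 (head at position 0)
Step 1: δ(even, 0) = (even, 0, R)  ⊢  0[even]00 (head at position 1)
Step 2: δ(even, 0) = (even, 0, R)  ⊢  00[even]0 (head at position 2)
Step 3: δ(even, 0) = (even, 0, R)  ⊢  000[even]□ (head at position 3)
Step 4: δ(even, □) = (qA, □, R)  ⊢  000□[qA]□ (head at position 4)
The machine is in qA, so it halts and accepts.
Number of transitions executed: 4.

Final answer: 4 steps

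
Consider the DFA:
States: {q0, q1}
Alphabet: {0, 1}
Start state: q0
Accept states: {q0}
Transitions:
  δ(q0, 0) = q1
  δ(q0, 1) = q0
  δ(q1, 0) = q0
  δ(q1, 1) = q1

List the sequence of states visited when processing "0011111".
Starting at q0
Read '0': q0 -> q1
Read '0': q1 -> q0
Read '1': q0 -> q0
Read '1': q0 -> q0
Read '1': q0 -> q0
Read '1': q0 -> q0
Read '1': q0 -> q0

Final answer: q0 -> q1 -> q0 -> q0 -> q0 -> q0 -> q0 -> q0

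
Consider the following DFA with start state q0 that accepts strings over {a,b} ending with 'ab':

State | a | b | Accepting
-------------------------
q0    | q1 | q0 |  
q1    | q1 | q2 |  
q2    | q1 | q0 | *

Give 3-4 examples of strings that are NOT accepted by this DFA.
Any strings that end in a non-accepting state work; for example:
"aaa": q0 → q1 → q1 → q1; q1 is not accepting → rejected
"baa": q0 → q0 → q1 → q1; q1 is not accepting → rejected
"bbb": q0 → q0 → q0 → q0; q0 is not accepting → rejected
"bbaa": q0 → q0 → q0 → q1 → q1; q1 is not accepting → rejected

Final answer: "aaa", "baa", "bbb", "bbaa"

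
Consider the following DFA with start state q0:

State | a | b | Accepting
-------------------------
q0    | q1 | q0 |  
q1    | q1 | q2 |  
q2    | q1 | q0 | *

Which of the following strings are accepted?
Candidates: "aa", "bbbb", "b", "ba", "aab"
"aa": q0 → q1 → q1; q1 is not accepting → rejected
"bbbb": q0 → q0 → q0 → q0 → q0; q0 is not accepting → rejected
"b": q0 → q0; q0 is not accepting → rejected
"ba": q0 → q0 → q1; q1 is not accepting → rejected
"aab": q0 → q1 → q1 → q2; q2 is accepting → accepted

Final answer: "aab"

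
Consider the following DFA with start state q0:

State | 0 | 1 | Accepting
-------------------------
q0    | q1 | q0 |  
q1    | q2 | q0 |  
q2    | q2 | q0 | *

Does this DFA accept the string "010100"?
Start in q0.
Read '0': q0 → q1
Read '1': q1 → q0
Read '0': q0 → q1
Read '1': q1 → q0
Read '0': q0 → q1
Read '0': q1 → q2
Final state q2 is accepting, so the string is accepted.

Final answer: Yes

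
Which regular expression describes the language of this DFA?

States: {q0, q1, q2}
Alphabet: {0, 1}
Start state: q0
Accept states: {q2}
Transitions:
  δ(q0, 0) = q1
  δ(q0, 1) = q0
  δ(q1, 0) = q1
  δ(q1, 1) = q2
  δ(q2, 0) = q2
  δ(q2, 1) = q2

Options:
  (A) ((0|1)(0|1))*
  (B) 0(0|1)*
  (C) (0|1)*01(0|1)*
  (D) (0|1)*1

Testing sample strings against the DFA:
  '1011' -> accepted
  '0000' -> rejected
  '10' -> rejected
  '11101' -> accepted
Checking each option for a counterexample:
  (A) ((0|1)(0|1))*: ε is rejected by the DFA but matches the regex → eliminated
  (B) 0(0|1)*: '0' is rejected by the DFA but matches the regex → eliminated
  (C) (0|1)*01(0|1)*: agrees with the DFA on all strings of length ≤ 4
  (D) (0|1)*1: '1' is rejected by the DFA but matches the regex → eliminated
Only (C) (0|1)*01(0|1)* is consistent with the DFA.

Final answer: (C) (0|1)*01(0|1)*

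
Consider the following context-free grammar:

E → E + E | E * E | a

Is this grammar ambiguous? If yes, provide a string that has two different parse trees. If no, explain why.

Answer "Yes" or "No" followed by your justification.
Two different leftmost derivations of a + a * a:
  (1) E ⇒ E + E ⇒ a + E ⇒ a + E * E ⇒ a + a * E ⇒ a + a * a   (tree groups a + (a * a))
  (2) E ⇒ E * E ⇒ E + E * E ⇒ a + E * E ⇒ a + a * E ⇒ a + a * a   (tree groups (a + a) * a)
Two distinct leftmost derivations = two distinct parse trees, so the grammar is ambiguous.

Final answer: Yes - the string 'a + a * a' has two distinct leftmost derivations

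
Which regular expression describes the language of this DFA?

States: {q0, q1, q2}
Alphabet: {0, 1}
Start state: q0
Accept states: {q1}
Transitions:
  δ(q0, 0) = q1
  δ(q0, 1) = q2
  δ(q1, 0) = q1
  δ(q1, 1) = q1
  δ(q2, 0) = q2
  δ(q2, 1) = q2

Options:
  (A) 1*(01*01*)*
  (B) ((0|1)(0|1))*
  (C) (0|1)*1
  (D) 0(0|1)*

Testing sample strings against the DFA:
  '0000' -> accepted
  '00' -> accepted
  '101' -> rejected
  '1101' -> rejected
Checking each option for a counterexample:
  (A) 1*(01*01*)*: ε is rejected by the DFA but matches the regex → eliminated
  (B) ((0|1)(0|1))*: ε is rejected by the DFA but matches the regex → eliminated
  (C) (0|1)*1: '0' is accepted by the DFA but does not match the regex → eliminated
  (D) 0(0|1)*: agrees with the DFA on all strings of length ≤ 4
Only (D) 0(0|1)* is consistent with the DFA.

Final answer: (D) 0(0|1)*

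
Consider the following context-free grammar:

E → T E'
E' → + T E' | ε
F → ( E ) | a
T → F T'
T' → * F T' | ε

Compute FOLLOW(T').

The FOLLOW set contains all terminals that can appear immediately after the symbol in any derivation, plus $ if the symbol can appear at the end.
Useful FIRST sets: FIRST(E') = {+, ε}, FIRST(T') = {*, ε} (both E' and T' are nullable).
FOLLOW(E): E is the start symbol → $; E appears in F → ( E ) followed by ')' → FOLLOW(E) = {), $}.
FOLLOW(E'): E' appears at the right end of E → T E' and of E' → + T E', so FOLLOW(E') ⊇ FOLLOW(E) (the second occurrence adds nothing new). FOLLOW(E') = {), $}.
FOLLOW(T): in E → T E' and E' → + T E', T is followed by E': add FIRST(E') minus ε = {+}; since E' is nullable, also add FOLLOW(E) and FOLLOW(E') = {), $}. FOLLOW(T) = {+, ), $}.
FOLLOW(T'): T' appears at the right end of T → F T' and of T' → * F T', so FOLLOW(T') = FOLLOW(T) = {+, ), $}.

Final answer: {$, ), +}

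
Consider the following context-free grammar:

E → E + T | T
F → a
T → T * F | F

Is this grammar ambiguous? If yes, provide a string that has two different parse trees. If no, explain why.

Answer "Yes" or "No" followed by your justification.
This is the standard stratified expression grammar: '+' is introduced only by the left-recursive rule E → E + T and '*' only by the left-recursive rule T → T * F, with F → a. For any string, the last '+' must be the one produced at the root E (everything after it is a T containing no '+'), and likewise within each T the last '*' is produced at its root. This fixes the parse tree uniquely (left-associative, '*' binding tighter than '+'), so every string has exactly one parse tree.

Final answer: No - the grammar is unambiguous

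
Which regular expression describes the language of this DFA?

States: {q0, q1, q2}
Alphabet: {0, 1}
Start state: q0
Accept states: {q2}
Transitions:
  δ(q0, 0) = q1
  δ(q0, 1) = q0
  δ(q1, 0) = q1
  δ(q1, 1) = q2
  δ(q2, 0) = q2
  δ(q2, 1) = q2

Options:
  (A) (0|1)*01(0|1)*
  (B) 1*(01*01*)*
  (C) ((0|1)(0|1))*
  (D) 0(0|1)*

Testing sample strings against the DFA:
  '10' -> rejected
  '100' -> rejected
  '0101' -> accepted
  '1010' -> accepted
Checking each option for a counterexample:
  (A) (0|1)*01(0|1)*: agrees with the DFA on all strings of length ≤ 4
  (B) 1*(01*01*)*: ε is rejected by the DFA but matches the regex → eliminated
  (C) ((0|1)(0|1))*: ε is rejected by the DFA but matches the regex → eliminated
  (D) 0(0|1)*: '0' is rejected by the DFA but matches the regex → eliminated
Only (A) (0|1)*01(0|1)* is consistent with the DFA.

Final answer: (A) (0|1)*01(0|1)*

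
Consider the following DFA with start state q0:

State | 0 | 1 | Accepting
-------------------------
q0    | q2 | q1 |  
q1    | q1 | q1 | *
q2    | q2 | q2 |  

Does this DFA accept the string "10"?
Start in q0.
Read '1': q0 → q1
Read '0': q1 → q1
Final state q1 is accepting, so the string is accepted.

Final answer: Yes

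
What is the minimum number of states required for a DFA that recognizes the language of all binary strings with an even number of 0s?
Language: binary strings with an even number of 0s
Lower bound (Myhill–Nerode): the prefixes ε, 0 are pairwise distinguishable:
  ε vs 0: suffix ε distinguishes them (ε has zero 0s (accepted), 0 has one 0 (rejected))
So any DFA needs at least 2 states.
Upper bound: a DFA with 2 states exists (one state per class above).
Minimum states: 2

Final answer: 2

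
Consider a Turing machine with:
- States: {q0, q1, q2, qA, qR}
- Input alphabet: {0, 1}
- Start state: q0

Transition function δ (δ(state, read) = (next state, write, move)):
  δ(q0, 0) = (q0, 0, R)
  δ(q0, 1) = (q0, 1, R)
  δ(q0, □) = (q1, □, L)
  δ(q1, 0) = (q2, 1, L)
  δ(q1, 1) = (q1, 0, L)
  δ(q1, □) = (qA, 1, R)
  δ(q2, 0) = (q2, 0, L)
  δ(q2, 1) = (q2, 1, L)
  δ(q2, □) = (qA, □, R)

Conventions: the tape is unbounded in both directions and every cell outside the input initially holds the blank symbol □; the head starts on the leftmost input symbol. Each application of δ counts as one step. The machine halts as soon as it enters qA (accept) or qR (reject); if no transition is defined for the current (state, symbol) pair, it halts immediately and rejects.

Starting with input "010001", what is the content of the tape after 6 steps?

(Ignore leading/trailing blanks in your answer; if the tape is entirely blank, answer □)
Step 0: [q0]010001 (head at position 0)
Step 1: δ(q0, 0) = (q0, 0, R)  ⊢  0[q0]10001 (head at position 1)
Step 2: δ(q0, 1) = (q0, 1, R)  ⊢  01[q0]0001 (head at position 2)
Step 3: δ(q0, 0) = (q0, 0, R)  ⊢  010[q0]001 (head at position 3)
Step 4: δ(q0, 0) = (q0, 0, R)  ⊢  0100[q0]01 (head at position 4)
Step 5: δ(q0, 0) = (q0, 0, R)  ⊢  01000[q0]1 (head at position 5)
Step 6: δ(q0, 1) = (q0, 1, R)  ⊢  010001[q0]□ (head at position 6)
Tape after 6 steps (ignoring surrounding blanks): 010001

Final answer: Tape: 010001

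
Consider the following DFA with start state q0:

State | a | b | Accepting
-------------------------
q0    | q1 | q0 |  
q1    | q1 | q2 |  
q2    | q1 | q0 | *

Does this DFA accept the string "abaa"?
Start in q0.
Read 'a': q0 → q1
Read 'b': q1 → q2
Read 'a': q2 → q1
Read 'a': q1 → q1
Final state q1 is not accepting, so the string is rejected.

Final answer: No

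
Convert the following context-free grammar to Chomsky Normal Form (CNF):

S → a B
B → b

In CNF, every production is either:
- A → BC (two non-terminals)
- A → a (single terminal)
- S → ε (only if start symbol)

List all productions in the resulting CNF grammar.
The grammar has no ε-productions or unit productions to eliminate.
S → a B has terminal a in a right-hand side of length ≥ 2: introduce T_a → a and use T_a in place of a.
B → b is already in CNF (single terminal) – keep it.
S → a B becomes S → T_a B.
Resulting CNF grammar (3 productions): T_a → a; B → b; S → T_a B

Final answer: T_a → a; B → b; S → T_a B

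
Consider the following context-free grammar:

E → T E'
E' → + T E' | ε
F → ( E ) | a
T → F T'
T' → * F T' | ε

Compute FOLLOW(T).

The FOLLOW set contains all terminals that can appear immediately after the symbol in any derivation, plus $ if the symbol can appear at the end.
Useful FIRST sets: FIRST(E') = {+, ε}, FIRST(T') = {*, ε} (both E' and T' are nullable).
FOLLOW(E): E is the start symbol → $; E appears in F → ( E ) followed by ')' → FOLLOW(E) = {), $}.
FOLLOW(E'): E' appears at the right end of E → T E' and of E' → + T E', so FOLLOW(E') ⊇ FOLLOW(E) (the second occurrence adds nothing new). FOLLOW(E') = {), $}.
FOLLOW(T): in E → T E' and E' → + T E', T is followed by E': add FIRST(E') minus ε = {+}; since E' is nullable, also add FOLLOW(E) and FOLLOW(E') = {), $}. FOLLOW(T) = {+, ), $}.

Final answer: {$, ), +}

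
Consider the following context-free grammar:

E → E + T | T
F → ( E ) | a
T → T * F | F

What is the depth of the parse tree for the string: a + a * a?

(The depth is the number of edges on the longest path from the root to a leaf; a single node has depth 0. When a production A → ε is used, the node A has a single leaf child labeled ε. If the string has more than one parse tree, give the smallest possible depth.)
The grammar is unambiguous; the parse tree of a + a * a is:
E → E + T at the root (depth 0).
  Left E (depth 1) → T (2) → F (3) → a (4).
  Right T (depth 1) → T * F; that T (2) → F (3) → a (4); F (2) → a (3).
The longest root-to-leaf paths have 4 edges.
Depth = 4.

Final answer: 4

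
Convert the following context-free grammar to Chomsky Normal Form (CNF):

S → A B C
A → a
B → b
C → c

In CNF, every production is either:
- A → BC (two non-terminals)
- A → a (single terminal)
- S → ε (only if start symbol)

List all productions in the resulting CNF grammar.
The grammar has no ε-productions or unit productions to eliminate.
A → a is already in CNF (single terminal) – keep it.
B → b is already in CNF (single terminal) – keep it.
C → c is already in CNF (single terminal) – keep it.
S → A B C has 3 symbols on the right: break it into binary productions S → A X0, X0 → B C.
Resulting CNF grammar (5 productions): A → a; B → b; C → c; S → A X0; X0 → B C

Final answer: A → a; B → b; C → c; S → A X0; X0 → B C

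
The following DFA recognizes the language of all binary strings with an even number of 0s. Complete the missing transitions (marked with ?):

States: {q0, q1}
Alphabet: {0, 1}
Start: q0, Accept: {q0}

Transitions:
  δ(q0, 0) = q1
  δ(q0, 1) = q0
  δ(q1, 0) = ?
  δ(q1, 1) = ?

What each state remembers (consistent with the given transitions and accept states):
  q0: an even number of 0s has been read so far
  q1: an odd number of 0s has been read so far
Filling in the missing entries:
  δ(q1, 0): in q1 (an odd number of 0s has been read so far), after reading 0 we have: an even number of 0s has been read so far → q0
  δ(q1, 1): in q1 (an odd number of 0s has been read so far), after reading 1 we have: an odd number of 0s has been read so far → q1

Final answer: δ(q1, 0) = q0; δ(q1, 1) = q1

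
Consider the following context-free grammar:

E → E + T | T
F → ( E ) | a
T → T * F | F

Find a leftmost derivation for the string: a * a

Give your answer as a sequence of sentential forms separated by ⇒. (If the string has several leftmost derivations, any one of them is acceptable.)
Start with E.
Step 1: the leftmost non-terminal is E; apply E → T:  T
Step 2: the leftmost non-terminal is T; apply T → T * F:  T * F
Step 3: the leftmost non-terminal is T; apply T → F:  F * F
Step 4: the leftmost non-terminal is F; apply F → a:  a * F
Step 5: the leftmost non-terminal is F; apply F → a:  a * a

Final answer: E ⇒ T ⇒ T * F ⇒ F * F ⇒ a * F ⇒ a * a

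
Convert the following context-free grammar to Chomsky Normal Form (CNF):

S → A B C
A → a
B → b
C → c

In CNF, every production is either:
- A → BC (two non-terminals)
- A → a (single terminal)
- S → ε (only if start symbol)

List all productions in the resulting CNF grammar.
The grammar has no ε-productions or unit productions to eliminate.
A → a is already in CNF (single terminal) – keep it.
B → b is already in CNF (single terminal) – keep it.
C → c is already in CNF (single terminal) – keep it.
S → A B C has 3 symbols on the right: break it into binary productions S → A X0, X0 → B C.
Resulting CNF grammar (5 productions): A → a; B → b; C → c; S → A X0; X0 → B C

Final answer: A → a; B → b; C → c; S → A X0; X0 → B C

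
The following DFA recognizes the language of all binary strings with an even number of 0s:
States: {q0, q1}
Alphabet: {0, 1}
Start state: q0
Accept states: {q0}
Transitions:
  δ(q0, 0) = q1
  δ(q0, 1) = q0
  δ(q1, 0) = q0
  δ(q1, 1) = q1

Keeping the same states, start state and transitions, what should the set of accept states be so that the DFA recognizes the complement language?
The DFA is complete (every state has a transition on every symbol), so the complement
is recognized by the same DFA with accepting and non-accepting states swapped.
Original accept states: {q0}
Complement accept states = All states - Original accept states
= {q0, q1} - {q0}
= {q1}
Complement language: strings with an ODD number of 0s

Final answer: {q1}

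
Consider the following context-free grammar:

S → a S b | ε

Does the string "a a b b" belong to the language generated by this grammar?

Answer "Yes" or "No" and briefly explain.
A derivation exists: S ⇒ a S b ⇒ a a S b b ⇒ a a b b (using S → a S b twice, then S → ε).

Final answer: Yes - a valid derivation exists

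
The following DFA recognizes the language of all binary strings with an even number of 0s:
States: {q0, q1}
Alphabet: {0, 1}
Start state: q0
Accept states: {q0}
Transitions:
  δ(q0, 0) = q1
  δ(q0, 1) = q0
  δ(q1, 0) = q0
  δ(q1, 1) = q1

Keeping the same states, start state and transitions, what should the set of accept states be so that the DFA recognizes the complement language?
The DFA is complete (every state has a transition on every symbol), so the complement
is recognized by the same DFA with accepting and non-accepting states swapped.
Original accept states: {q0}
Complement accept states = All states - Original accept states
= {q0, q1} - {q0}
= {q1}
Complement language: strings with an ODD number of 0s

Final answer: {q1}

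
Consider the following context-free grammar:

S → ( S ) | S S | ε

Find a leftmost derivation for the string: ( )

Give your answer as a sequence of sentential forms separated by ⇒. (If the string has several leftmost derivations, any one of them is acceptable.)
Start with S.
Step 1: the leftmost non-terminal is S; apply S → ( S ):  ( S )
Step 2: the leftmost non-terminal is S; apply S → ε:  ( )

Final answer: S ⇒ ( S ) ⇒ ( )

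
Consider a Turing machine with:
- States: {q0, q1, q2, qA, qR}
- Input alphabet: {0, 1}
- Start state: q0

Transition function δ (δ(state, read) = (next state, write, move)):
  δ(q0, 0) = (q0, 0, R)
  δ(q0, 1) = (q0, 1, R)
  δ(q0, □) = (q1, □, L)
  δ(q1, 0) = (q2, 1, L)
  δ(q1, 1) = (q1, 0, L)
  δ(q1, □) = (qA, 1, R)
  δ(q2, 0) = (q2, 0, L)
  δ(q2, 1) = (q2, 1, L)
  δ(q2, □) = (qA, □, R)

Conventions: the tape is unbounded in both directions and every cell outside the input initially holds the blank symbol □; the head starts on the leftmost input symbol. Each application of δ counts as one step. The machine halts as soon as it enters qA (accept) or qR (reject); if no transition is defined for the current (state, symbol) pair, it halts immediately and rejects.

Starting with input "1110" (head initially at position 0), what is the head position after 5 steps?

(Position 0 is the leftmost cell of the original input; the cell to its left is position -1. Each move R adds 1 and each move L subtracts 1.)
Step 0: [q0]1110 (head at position 0)
Step 1: δ(q0, 1) = (q0, 1, R)  ⊢  1[q0]110 (head at position 1)
Step 2: δ(q0, 1) = (q0, 1, R)  ⊢  11[q0]10 (head at position 2)
Step 3: δ(q0, 1) = (q0, 1, R)  ⊢  111[q0]0 (head at position 3)
Step 4: δ(q0, 0) = (q0, 0, R)  ⊢  1110[q0]□ (head at position 4)
Step 5: δ(q0, □) = (q1, □, L)  ⊢  111[q1]0□ (head at position 3)
Head position after 5 steps: 3

Final answer: Position 3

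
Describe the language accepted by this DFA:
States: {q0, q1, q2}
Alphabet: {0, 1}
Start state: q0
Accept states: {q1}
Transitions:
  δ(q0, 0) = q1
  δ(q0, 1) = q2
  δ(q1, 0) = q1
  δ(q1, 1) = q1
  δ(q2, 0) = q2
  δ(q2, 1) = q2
Analyzing the DFA structure:
Start state: q0
Accept states: {q1}
Interpreting what each state remembers (checking against the transitions):
  q0: nothing has been read yet
  q1: the first symbol was 0
  q2: the first symbol was 1 (trap state)
  δ(q0, 0): in q0 (nothing has been read yet), after reading 0 we have: the first symbol was 0 → q1
  δ(q0, 1): in q0 (nothing has been read yet), after reading 1 we have: the first symbol was 1 (trap state) → q2
  δ(q1, 0): in q1 (the first symbol was 0), after reading 0 we have: the first symbol was 0 → q1
  δ(q1, 1): in q1 (the first symbol was 0), after reading 1 we have: the first symbol was 0 → q1
  δ(q2, 0): in q2 (the first symbol was 1 (trap state)), after reading 0 we have: the first symbol was 1 (trap state) → q2
  δ(q2, 1): in q2 (the first symbol was 1 (trap state)), after reading 1 we have: the first symbol was 1 (trap state) → q2
A string is accepted iff it ends in {q1}, i.e. the first symbol was 0.
Language: All binary strings starting with 0

Final answer: All binary strings starting with 0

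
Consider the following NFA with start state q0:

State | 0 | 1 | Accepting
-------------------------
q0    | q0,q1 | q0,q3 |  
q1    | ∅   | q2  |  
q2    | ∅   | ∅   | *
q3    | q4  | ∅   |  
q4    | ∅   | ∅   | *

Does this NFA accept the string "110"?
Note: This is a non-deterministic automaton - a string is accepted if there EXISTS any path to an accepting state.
Track the set of states the NFA could be in: start {q0}
Read '1': {q0} → {q0, q3}
Read '1': {q0, q3} → {q0, q3}
Read '0': {q0, q3} → {q0, q1, q4}
Final set {q0, q1, q4} contains accepting state(s) {q4} → accepted.

Final answer: Yes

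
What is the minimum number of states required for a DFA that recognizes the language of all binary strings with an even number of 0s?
Language: binary strings with an even number of 0s
Lower bound (Myhill–Nerode): the prefixes ε, 0 are pairwise distinguishable:
  ε vs 0: suffix ε distinguishes them (ε has zero 0s (accepted), 0 has one 0 (rejected))
So any DFA needs at least 2 states.
Upper bound: a DFA with 2 states exists (one state per class above).
Minimum states: 2

Final answer: 2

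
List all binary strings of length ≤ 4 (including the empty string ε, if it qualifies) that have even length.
Checking every binary string of length 0 to 4:
  Length 0: accepted: ε | rejected: (none)
  Length 1: accepted: (none) | rejected: 0, 1
  Length 2: accepted: 00, 01, 10, 11 | rejected: (none)
  Length 3: accepted: (none) | rejected: 000, 001, 010, 011, 100, 101, 110, 111
  Length 4: accepted: 0000, 0001, 0010, 0011, 0100, 0101, 0110, 0111, 1000, 1001, 1010, 1011, 1100, 1101, 1110, 1111 | rejected: (none)
Total: 21 string(s).

Final answer: ε, 00, 01, 10, 11, 0000, 0001, 0010, 0011, 0100, 0101, 0110, 0111, 1000, 1001, 1010, 1011, 1100, 1101, 1110, 1111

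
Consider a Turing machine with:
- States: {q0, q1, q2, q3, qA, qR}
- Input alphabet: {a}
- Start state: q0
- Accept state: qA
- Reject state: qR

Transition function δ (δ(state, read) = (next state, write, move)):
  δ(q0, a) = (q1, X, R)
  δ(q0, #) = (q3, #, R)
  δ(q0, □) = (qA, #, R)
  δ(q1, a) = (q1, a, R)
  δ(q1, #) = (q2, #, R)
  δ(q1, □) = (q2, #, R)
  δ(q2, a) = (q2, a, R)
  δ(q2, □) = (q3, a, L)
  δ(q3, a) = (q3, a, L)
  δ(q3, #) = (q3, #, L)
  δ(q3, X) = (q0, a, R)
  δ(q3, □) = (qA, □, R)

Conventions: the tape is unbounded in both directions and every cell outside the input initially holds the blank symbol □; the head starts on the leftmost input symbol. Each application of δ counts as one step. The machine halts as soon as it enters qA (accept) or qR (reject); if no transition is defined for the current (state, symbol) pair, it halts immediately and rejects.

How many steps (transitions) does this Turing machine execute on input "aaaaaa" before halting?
Trace (configuration after each step, as tape_left[state]tape_right with head position):
Step 0: [q0]aaaaaa (head at position 0)
Step 1: X[q1]aaaaa (head 1)
Step 2: Xa[q1]aaaa (head 2)
Step 3: Xaa[q1]aaa (head 3)
Step 4: Xaaa[q1]aa (head 4)
Step 5: Xaaaa[q1]a (head 5)
Step 6: Xaaaaa[q1]□ (head 6)
Step 7: Xaaaaa#[q2]□ (head 7)
Step 8: Xaaaaa[q3]#a (head 6)
Step 9: Xaaaa[q3]a#a (head 5)
Step 10: Xaaa[q3]aa#a (head 4)
Step 11: Xaa[q3]aaa#a (head 3)
Step 12: Xa[q3]aaaa#a (head 2)
Step 13: X[q3]aaaaa#a (head 1)
Step 14: [q3]Xaaaaa#a (head 0)
Step 15: a[q0]aaaaa#a (head 1)
Step 16: aX[q1]aaaa#a (head 2)
Step 17: aXa[q1]aaa#a (head 3)
Step 18: aXaa[q1]aa#a (head 4)
Step 19: aXaaa[q1]a#a (head 5)
Step 20: aXaaaa[q1]#a (head 6)
Step 21: aXaaaa#[q2]a (head 7)
Step 22: aXaaaa#a[q2]□ (head 8)
Step 23: aXaaaa#[q3]aa (head 7)
Step 24: aXaaaa[q3]#aa (head 6)
Step 25: aXaaa[q3]a#aa (head 5)
Step 26: aXaa[q3]aa#aa (head 4)
Step 27: aXa[q3]aaa#aa (head 3)
Step 28: aX[q3]aaaa#aa (head 2)
Step 29: a[q3]Xaaaa#aa (head 1)
Step 30: aa[q0]aaaa#aa (head 2)
Step 31: aaX[q1]aaa#aa (head 3)
Step 32: aaXa[q1]aa#aa (head 4)
Step 33: aaXaa[q1]a#aa (head 5)
Step 34: aaXaaa[q1]#aa (head 6)
Step 35: aaXaaa#[q2]aa (head 7)
Step 36: aaXaaa#a[q2]a (head 8)
Step 37: aaXaaa#aa[q2]□ (head 9)
Step 38: aaXaaa#a[q3]aa (head 8)
Step 39: aaXaaa#[q3]aaa (head 7)
Step 40: aaXaaa[q3]#aaa (head 6)
Step 41: aaXaa[q3]a#aaa (head 5)
Step 42: aaXa[q3]aa#aaa (head 4)
Step 43: aaX[q3]aaa#aaa (head 3)
Step 44: aa[q3]Xaaa#aaa (head 2)
Step 45: aaa[q0]aaa#aaa (head 3)
Step 46: aaaX[q1]aa#aaa (head 4)
Step 47: aaaXa[q1]a#aaa (head 5)
Step 48: aaaXaa[q1]#aaa (head 6)
Step 49: aaaXaa#[q2]aaa (head 7)
Step 50: aaaXaa#a[q2]aa (head 8)
Step 51: aaaXaa#aa[q2]a (head 9)
Step 52: aaaXaa#aaa[q2]□ (head 10)
Step 53: aaaXaa#aa[q3]aa (head 9)
Step 54: aaaXaa#a[q3]aaa (head 8)
Step 55: aaaXaa#[q3]aaaa (head 7)
Step 56: aaaXaa[q3]#aaaa (head 6)
Step 57: aaaXa[q3]a#aaaa (head 5)
Step 58: aaaX[q3]aa#aaaa (head 4)
Step 59: aaa[q3]Xaa#aaaa (head 3)
Step 60: aaaa[q0]aa#aaaa (head 4)
Step 61: aaaaX[q1]a#aaaa (head 5)
Step 62: aaaaXa[q1]#aaaa (head 6)
Step 63: aaaaXa#[q2]aaaa (head 7)
Step 64: aaaaXa#a[q2]aaa (head 8)
Step 65: aaaaXa#aa[q2]aa (head 9)
Step 66: aaaaXa#aaa[q2]a (head 10)
Step 67: aaaaXa#aaaa[q2]□ (head 11)
Step 68: aaaaXa#aaa[q3]aa (head 10)
Step 69: aaaaXa#aa[q3]aaa (head 9)
Step 70: aaaaXa#a[q3]aaaa (head 8)
Step 71: aaaaXa#[q3]aaaaa (head 7)
Step 72: aaaaXa[q3]#aaaaa (head 6)
Step 73: aaaaX[q3]a#aaaaa (head 5)
Step 74: aaaa[q3]Xa#aaaaa (head 4)
Step 75: aaaaa[q0]a#aaaaa (head 5)
Step 76: aaaaaX[q1]#aaaaa (head 6)
Step 77: aaaaaX#[q2]aaaaa (head 7)
Step 78: aaaaaX#a[q2]aaaa (head 8)
Step 79: aaaaaX#aa[q2]aaa (head 9)
Step 80: aaaaaX#aaa[q2]aa (head 10)
Step 81: aaaaaX#aaaa[q2]a (head 11)
Step 82: aaaaaX#aaaaa[q2]□ (head 12)
Step 83: aaaaaX#aaaa[q3]aa (head 11)
Step 84: aaaaaX#aaa[q3]aaa (head 10)
Step 85: aaaaaX#aa[q3]aaaa (head 9)
Step 86: aaaaaX#a[q3]aaaaa (head 8)
Step 87: aaaaaX#[q3]aaaaaa (head 7)
Step 88: aaaaaX[q3]#aaaaaa (head 6)
Step 89: aaaaa[q3]X#aaaaaa (head 5)
Step 90: aaaaaa[q0]#aaaaaa (head 6)
Step 91: aaaaaa#[q3]aaaaaa (head 7)
Step 92: aaaaaa[q3]#aaaaaa (head 6)
Step 93: aaaaa[q3]a#aaaaaa (head 5)
Step 94: aaaa[q3]aa#aaaaaa (head 4)
Step 95: aaa[q3]aaa#aaaaaa (head 3)
Step 96: aa[q3]aaaa#aaaaaa (head 2)
Step 97: a[q3]aaaaa#aaaaaa (head 1)
Step 98: [q3]aaaaaa#aaaaaa (head 0)
Step 99: [q3]□aaaaaa#aaaaaa (head -1)
Step 100: □[qA]aaaaaa#aaaaaa (head 0)
The machine is in qA, so it halts and accepts.
Number of transitions executed: 100.

Final answer: 100 steps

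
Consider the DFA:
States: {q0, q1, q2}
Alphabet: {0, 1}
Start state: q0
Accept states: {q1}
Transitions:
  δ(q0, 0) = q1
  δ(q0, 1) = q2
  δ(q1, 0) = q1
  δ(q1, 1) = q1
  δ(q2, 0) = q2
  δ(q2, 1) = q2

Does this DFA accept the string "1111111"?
Processing string "1111111":
  q0 --1--> q2
  q2 --1--> q2
  q2 --1--> q2
  q2 --1--> q2
  q2 --1--> q2
  q2 --1--> q2
  q2 --1--> q2
Final state: q2
Accept states: {q1}
q2 is not an accept state, so the string is rejected.

Final answer: No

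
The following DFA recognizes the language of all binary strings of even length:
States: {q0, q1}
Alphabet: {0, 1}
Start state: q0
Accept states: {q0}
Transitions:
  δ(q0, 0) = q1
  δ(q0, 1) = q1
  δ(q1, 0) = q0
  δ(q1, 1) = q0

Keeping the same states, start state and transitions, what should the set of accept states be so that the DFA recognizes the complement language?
The DFA is complete (every state has a transition on every symbol), so the complement
is recognized by the same DFA with accepting and non-accepting states swapped.
Original accept states: {q0}
Complement accept states = All states - Original accept states
= {q0, q1} - {q0}
= {q1}
Complement language: strings of ODD length

Final answer: {q1}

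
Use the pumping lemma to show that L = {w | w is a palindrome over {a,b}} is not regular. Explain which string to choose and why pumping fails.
Language: L = {w | w is a palindrome over {a,b}} (strings that read the same forwards and backwards)
Step 1: Assume for contradiction that L is regular, with pumping length p.
Step 2: Choose s = a^p b a^p. Then s ∈ L (it reads the same forwards and backwards) and |s| ≥ p.
Step 3: Consider any decomposition s = xyz with |xy| ≤ p and |y| > 0. Since |xy| ≤ p and the first p symbols of s are all a's, y = a^k for some k with 1 ≤ k ≤ p.
Step 4: Pumping up (i = 2): xy²z = a^(p+k) b a^p. Its reverse is a^p b a^(p+k) ≠ a^(p+k) b a^p (the single b is no longer in the middle), so xy²z is not a palindrome and xy²z ∉ L.
This contradicts the pumping lemma, so L is not regular.

Final answer: Choose s = a^p b a^p. Since |xy| ≤ p, y = a^k with k ≥ 1. Then xy²z = a^(p+k) b a^p is not a palindrome, so ∉ L.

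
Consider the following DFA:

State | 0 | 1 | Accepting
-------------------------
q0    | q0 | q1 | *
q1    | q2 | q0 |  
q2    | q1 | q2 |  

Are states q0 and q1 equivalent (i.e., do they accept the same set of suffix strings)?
Try the suffix ε (the empty string).
From q0: q0 — accepting.
From q1: q1 — not accepting.
The two states disagree on this suffix, so they are not equivalent.

Final answer: No. Distinguishing string: ε (the empty string) - accepted from q0 but not from q1.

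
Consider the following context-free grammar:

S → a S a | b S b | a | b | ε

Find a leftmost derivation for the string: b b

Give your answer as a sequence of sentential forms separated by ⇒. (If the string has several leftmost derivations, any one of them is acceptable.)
Start with S.
Step 1: the leftmost non-terminal is S; apply S → b S b:  b S b
Step 2: the leftmost non-terminal is S; apply S → ε:  b b

Final answer: S ⇒ b S b ⇒ b b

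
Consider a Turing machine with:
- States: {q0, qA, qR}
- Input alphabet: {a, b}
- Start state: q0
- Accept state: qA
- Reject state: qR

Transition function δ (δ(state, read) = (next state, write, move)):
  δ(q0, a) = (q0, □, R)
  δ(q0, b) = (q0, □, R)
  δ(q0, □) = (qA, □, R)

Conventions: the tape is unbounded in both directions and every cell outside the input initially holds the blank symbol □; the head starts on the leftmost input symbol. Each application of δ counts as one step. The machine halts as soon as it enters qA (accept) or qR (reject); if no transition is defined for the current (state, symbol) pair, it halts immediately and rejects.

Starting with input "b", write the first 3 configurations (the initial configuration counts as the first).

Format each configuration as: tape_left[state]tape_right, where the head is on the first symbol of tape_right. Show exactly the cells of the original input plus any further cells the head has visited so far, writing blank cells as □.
Step 0: [q0]b (head at position 0)
Step 1: δ(q0, b) = (q0, □, R)  ⊢  □[q0]□ (head at position 1)
Step 2: δ(q0, □) = (qA, □, R)  ⊢  □□[qA]□ (head at position 2)

Final answer: [q0]b ⊢ □[q0]□ ⊢ □□[qA]□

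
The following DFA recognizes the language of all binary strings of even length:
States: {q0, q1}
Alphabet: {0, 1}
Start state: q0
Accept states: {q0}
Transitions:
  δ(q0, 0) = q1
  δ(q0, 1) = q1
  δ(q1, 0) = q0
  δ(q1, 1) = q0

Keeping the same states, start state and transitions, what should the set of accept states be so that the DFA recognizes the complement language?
The DFA is complete (every state has a transition on every symbol), so the complement
is recognized by the same DFA with accepting and non-accepting states swapped.
Original accept states: {q0}
Complement accept states = All states - Original accept states
= {q0, q1} - {q0}
= {q1}
Complement language: strings of ODD length

Final answer: {q1}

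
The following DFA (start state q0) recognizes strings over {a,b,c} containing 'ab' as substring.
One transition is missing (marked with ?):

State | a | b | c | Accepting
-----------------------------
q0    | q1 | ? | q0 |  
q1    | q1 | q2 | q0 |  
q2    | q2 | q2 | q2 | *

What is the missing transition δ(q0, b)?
q0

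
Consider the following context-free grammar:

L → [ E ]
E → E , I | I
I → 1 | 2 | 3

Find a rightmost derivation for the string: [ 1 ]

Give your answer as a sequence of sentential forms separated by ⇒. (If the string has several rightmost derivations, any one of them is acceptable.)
Start with L.
Step 1: the rightmost non-terminal is L; apply L → [ E ]:  [ E ]
Step 2: the rightmost non-terminal is E; apply E → I:  [ I ]
Step 3: the rightmost non-terminal is I; apply I → 1:  [ 1 ]

Final answer: L ⇒ [ E ] ⇒ [ I ] ⇒ [ 1 ]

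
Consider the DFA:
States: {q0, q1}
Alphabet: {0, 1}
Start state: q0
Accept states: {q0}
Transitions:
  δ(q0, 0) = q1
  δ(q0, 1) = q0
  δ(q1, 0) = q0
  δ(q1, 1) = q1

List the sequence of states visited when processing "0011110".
Starting at q0
Read '0': q0 -> q1
Read '0': q1 -> q0
Read '1': q0 -> q0
Read '1': q0 -> q0
Read '1': q0 -> q0
Read '1': q0 -> q0
Read '0': q0 -> q1

Final answer: q0 -> q1 -> q0 -> q0 -> q0 -> q0 -> q0 -> q1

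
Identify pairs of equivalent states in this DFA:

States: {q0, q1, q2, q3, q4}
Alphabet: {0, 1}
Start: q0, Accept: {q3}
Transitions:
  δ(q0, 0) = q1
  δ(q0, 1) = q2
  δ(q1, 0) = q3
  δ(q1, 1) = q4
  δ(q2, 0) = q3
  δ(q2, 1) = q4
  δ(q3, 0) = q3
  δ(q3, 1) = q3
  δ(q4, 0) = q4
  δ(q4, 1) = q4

Using the table-filling algorithm:
Round 0 – mark pairs where exactly one state is accepting: (q0,q3), (q1,q3), (q2,q3), (q3,q4)
Round 1 – newly marked: (q0,q1) [on 0: q1 vs q3, already marked]; (q0,q2) [on 0: q1 vs q3, already marked]; (q1,q4) [on 0: q3 vs q4, already marked]; (q2,q4) [on 0: q3 vs q4, already marked]
Round 2 – newly marked: (q0,q4) [on 0: q1 vs q4, already marked]
No further pairs can be marked.
(q1, q2) unmarked: δ(q1,0)=q3, δ(q2,0)=q3; δ(q1,1)=q4, δ(q2,1)=q4 → equivalent
Equivalent pairs: (q1, q2)

Final answer: Equivalent pairs: (q1, q2)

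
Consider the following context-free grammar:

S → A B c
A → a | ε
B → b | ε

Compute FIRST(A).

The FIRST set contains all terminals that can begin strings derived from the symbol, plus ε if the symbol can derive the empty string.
A → a contributes a; A → ε makes A nullable, contributing ε. FIRST(A) = {a, ε}.

Final answer: {a, ε}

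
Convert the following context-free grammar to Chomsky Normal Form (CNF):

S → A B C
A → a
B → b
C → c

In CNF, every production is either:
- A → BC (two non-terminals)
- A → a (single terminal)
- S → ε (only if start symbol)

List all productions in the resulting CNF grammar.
The grammar has no ε-productions or unit productions to eliminate.
A → a is already in CNF (single terminal) – keep it.
B → b is already in CNF (single terminal) – keep it.
C → c is already in CNF (single terminal) – keep it.
S → A B C has 3 symbols on the right: break it into binary productions S → A X0, X0 → B C.
Resulting CNF grammar (5 productions): A → a; B → b; C → c; S → A X0; X0 → B C

Final answer: A → a; B → b; C → c; S → A X0; X0 → B C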